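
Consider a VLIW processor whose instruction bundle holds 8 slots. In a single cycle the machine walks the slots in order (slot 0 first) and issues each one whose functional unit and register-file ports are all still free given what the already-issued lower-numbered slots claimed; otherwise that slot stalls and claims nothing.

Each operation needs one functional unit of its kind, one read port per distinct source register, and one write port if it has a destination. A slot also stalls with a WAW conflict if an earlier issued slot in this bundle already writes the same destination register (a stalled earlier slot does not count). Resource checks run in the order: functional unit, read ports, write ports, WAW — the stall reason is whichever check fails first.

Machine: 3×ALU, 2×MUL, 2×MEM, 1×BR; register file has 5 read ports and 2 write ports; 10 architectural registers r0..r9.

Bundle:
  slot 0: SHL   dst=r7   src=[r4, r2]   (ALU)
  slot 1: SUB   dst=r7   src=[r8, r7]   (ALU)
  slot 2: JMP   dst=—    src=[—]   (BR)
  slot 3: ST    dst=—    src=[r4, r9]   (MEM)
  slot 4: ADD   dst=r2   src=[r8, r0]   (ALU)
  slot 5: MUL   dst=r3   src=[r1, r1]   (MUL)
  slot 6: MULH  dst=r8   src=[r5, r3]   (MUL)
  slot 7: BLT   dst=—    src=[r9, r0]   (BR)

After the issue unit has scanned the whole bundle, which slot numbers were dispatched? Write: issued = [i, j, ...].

issued = [0, 2, 3, 5]

#0 ALU src=r4,r2 dispatched  <A:2 Mu:2 Ld:2 B:1 rd:3 wr:1>
#1 ALU src=r8,r7 held:WAW  <A:2 Mu:2 Ld:2 B:1 rd:3 wr:1>
#2 BR src=- dispatched  <A:2 Mu:2 Ld:2 B:0 rd:3 wr:1>
#3 MEM src=r4,r9 dispatched  <A:2 Mu:2 Ld:1 B:0 rd:1 wr:1>
#4 ALU src=r8,r0 held:RD_PORT  <A:2 Mu:2 Ld:1 B:0 rd:1 wr:1>
#5 MUL src=r1,r1 dispatched  <A:2 Mu:1 Ld:1 B:0 rd:0 wr:0>
#6 MUL src=r5,r3 held:RD_PORT  <A:2 Mu:1 Ld:1 B:0 rd:0 wr:0>
#7 BR src=r9,r0 held:FU  <A:2 Mu:1 Ld:1 B:0 rd:0 wr:0>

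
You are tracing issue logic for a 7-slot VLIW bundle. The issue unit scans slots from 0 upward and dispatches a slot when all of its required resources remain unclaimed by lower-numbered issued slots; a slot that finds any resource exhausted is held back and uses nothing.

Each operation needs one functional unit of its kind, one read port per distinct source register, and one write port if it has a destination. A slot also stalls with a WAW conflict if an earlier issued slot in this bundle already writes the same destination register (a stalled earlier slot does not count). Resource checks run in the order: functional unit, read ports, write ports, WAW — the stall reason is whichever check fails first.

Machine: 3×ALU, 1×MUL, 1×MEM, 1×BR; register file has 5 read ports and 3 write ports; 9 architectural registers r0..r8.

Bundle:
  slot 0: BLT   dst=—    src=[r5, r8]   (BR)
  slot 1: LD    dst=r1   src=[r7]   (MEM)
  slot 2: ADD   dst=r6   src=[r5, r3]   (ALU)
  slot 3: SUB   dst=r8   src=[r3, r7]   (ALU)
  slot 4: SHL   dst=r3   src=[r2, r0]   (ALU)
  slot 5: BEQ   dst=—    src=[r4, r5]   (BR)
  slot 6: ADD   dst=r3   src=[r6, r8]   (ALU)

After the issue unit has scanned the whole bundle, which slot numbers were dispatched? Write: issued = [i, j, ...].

#0 BR src=r5,r8 dispatched  <A:3 Mu:1 Ld:1 B:0 rd:3 wr:3>
#1 MEM src=r7 dispatched  <A:3 Mu:1 Ld:0 B:0 rd:2 wr:2>
#2 ALU src=r5,r3 dispatched  <A:2 Mu:1 Ld:0 B:0 rd:0 wr:1>
#3 ALU src=r3,r7 held:RD_PORT  <A:2 Mu:1 Ld:0 B:0 rd:0 wr:1>
#4 ALU src=r2,r0 held:RD_PORT  <A:2 Mu:1 Ld:0 B:0 rd:0 wr:1>
#5 BR src=r4,r5 held:FU  <A:2 Mu:1 Ld:0 B:0 rd:0 wr:1>
#6 ALU src=r6,r8 held:RD_PORT  <A:2 Mu:1 Ld:0 B:0 rd:0 wr:1>

issued = [0, 1, 2]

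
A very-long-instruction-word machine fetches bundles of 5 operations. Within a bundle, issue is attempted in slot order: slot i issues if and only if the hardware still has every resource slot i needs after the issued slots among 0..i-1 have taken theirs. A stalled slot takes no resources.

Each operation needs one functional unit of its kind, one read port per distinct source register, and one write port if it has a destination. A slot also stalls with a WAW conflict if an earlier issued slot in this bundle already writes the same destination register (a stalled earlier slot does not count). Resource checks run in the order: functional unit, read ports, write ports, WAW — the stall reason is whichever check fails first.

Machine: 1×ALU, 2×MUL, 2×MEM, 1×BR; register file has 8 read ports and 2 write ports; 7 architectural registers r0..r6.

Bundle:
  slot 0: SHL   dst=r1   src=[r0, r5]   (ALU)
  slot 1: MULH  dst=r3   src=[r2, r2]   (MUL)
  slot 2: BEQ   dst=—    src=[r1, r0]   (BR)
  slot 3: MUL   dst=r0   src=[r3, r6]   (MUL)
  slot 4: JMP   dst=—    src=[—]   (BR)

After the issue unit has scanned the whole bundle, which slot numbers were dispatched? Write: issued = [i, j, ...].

#0 ALU src=r0,r5 dispatched  <A:0 Mu:2 Ld:2 B:1 rd:6 wr:1>
#1 MUL src=r2,r2 dispatched  <A:0 Mu:1 Ld:2 B:1 rd:5 wr:0>
#2 BR src=r1,r0 dispatched  <A:0 Mu:1 Ld:2 B:0 rd:3 wr:0>
#3 MUL src=r3,r6 held:WR_PORT  <A:0 Mu:1 Ld:2 B:0 rd:3 wr:0>
#4 BR src=- held:FU  <A:0 Mu:1 Ld:2 B:0 rd:3 wr:0>

issued = [0, 1, 2]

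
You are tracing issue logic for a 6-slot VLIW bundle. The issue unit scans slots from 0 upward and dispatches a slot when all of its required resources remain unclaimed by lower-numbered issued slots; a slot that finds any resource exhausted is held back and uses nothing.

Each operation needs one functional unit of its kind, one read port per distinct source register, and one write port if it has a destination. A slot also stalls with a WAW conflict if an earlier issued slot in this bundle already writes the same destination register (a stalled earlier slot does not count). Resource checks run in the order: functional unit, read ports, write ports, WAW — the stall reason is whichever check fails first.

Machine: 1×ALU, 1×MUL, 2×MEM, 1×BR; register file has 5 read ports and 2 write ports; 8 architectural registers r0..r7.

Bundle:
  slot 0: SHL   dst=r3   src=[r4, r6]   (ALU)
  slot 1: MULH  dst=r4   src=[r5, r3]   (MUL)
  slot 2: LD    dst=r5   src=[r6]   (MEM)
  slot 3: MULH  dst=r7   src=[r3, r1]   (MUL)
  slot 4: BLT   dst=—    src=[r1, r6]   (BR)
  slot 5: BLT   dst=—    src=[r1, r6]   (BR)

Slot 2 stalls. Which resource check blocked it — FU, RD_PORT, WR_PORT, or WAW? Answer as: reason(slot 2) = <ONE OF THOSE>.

#0 ALU src=r4,r6 dispatched  <A:0 Mu:1 Ld:2 B:1 rd:3 wr:1>
#1 MUL src=r5,r3 dispatched  <A:0 Mu:0 Ld:2 B:1 rd:1 wr:0>
#2 MEM src=r6 held:WR_PORT  <A:0 Mu:0 Ld:2 B:1 rd:1 wr:0>
#3 MUL src=r3,r1 held:FU  <A:0 Mu:0 Ld:2 B:1 rd:1 wr:0>
#4 BR src=r1,r6 held:RD_PORT  <A:0 Mu:0 Ld:2 B:1 rd:1 wr:0>
#5 BR src=r1,r6 held:RD_PORT  <A:0 Mu:0 Ld:2 B:1 rd:1 wr:0>

reason(slot 2) = WR_PORT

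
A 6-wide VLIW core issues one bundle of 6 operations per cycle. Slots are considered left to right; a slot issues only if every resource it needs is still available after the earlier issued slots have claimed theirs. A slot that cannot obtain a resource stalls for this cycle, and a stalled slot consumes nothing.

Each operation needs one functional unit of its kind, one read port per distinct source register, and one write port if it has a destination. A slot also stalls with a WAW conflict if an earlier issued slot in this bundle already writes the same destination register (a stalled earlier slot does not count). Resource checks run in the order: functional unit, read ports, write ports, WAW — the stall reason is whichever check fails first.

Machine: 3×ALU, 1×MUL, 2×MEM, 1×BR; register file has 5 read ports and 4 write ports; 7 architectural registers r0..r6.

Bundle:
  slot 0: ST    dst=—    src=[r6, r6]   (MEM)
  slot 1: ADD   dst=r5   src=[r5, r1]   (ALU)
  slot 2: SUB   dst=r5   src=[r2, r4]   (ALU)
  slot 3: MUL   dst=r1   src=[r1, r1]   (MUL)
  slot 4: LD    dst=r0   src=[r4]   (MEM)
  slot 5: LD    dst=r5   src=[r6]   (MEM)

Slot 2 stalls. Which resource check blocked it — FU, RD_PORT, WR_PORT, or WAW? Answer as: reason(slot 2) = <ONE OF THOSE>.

reason(slot 2) = WAW

[0] MEM needs rd=1 wr=0: ok; after: ALU=3 MUL=1 MEM=1 BR=1, R=4, W=4
[1] ALU needs rd=2 wr=1: ok; after: ALU=2 MUL=1 MEM=1 BR=1, R=2, W=3
[2] ALU needs rd=2 wr=1: WAW; after: ALU=2 MUL=1 MEM=1 BR=1, R=2, W=3
[3] MUL needs rd=1 wr=1: ok; after: ALU=2 MUL=0 MEM=1 BR=1, R=1, W=2
[4] MEM needs rd=1 wr=1: ok; after: ALU=2 MUL=0 MEM=0 BR=1, R=0, W=1
[5] MEM needs rd=1 wr=1: FU; after: ALU=2 MUL=0 MEM=0 BR=1, R=0, W=1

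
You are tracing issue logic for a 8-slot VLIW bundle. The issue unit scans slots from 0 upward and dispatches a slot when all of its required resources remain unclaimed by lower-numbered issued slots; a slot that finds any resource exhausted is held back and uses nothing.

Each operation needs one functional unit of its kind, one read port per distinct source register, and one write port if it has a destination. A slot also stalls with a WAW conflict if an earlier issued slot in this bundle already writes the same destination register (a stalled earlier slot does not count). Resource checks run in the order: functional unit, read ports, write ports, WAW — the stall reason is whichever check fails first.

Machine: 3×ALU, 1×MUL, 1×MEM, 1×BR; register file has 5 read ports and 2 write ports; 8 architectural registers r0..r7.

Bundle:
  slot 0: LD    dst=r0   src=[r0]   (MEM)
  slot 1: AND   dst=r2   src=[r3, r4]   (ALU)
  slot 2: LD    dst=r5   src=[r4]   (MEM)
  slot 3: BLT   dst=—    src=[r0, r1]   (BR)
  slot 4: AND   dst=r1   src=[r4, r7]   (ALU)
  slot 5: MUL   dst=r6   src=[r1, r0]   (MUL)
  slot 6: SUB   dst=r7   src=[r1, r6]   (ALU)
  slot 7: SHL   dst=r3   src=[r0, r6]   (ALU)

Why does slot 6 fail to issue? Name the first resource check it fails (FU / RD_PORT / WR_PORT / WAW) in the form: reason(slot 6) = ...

[0] MEM needs rd=1 wr=1: ok; after: ALU=3 MUL=1 MEM=0 BR=1, R=4, W=1
[1] ALU needs rd=2 wr=1: ok; after: ALU=2 MUL=1 MEM=0 BR=1, R=2, W=0
[2] MEM needs rd=1 wr=1: FU; after: ALU=2 MUL=1 MEM=0 BR=1, R=2, W=0
[3] BR needs rd=2 wr=0: ok; after: ALU=2 MUL=1 MEM=0 BR=0, R=0, W=0
[4] ALU needs rd=2 wr=1: RD_PORT; after: ALU=2 MUL=1 MEM=0 BR=0, R=0, W=0
[5] MUL needs rd=2 wr=1: RD_PORT; after: ALU=2 MUL=1 MEM=0 BR=0, R=0, W=0
[6] ALU needs rd=2 wr=1: RD_PORT; after: ALU=2 MUL=1 MEM=0 BR=0, R=0, W=0
[7] ALU needs rd=2 wr=1: RD_PORT; after: ALU=2 MUL=1 MEM=0 BR=0, R=0, W=0

reason(slot 6) = RD_PORT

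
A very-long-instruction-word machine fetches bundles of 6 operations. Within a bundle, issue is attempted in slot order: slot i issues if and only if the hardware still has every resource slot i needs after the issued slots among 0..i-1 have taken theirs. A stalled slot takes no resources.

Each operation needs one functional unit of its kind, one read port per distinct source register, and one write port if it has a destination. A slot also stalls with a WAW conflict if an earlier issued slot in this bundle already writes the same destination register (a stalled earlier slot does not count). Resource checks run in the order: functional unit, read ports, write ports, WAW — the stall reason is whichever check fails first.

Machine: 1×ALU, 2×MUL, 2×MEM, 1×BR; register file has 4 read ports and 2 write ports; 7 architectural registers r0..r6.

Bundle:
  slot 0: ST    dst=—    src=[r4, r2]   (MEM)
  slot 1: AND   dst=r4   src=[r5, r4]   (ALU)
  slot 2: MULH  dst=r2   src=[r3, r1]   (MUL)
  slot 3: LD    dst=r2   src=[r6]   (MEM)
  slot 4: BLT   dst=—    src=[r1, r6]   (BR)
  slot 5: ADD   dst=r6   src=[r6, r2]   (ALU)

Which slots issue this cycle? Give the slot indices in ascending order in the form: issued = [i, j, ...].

issued = [0, 1]

[0] MEM needs rd=2 wr=0: ok; after: ALU=1 MUL=2 MEM=1 BR=1, R=2, W=2
[1] ALU needs rd=2 wr=1: ok; after: ALU=0 MUL=2 MEM=1 BR=1, R=0, W=1
[2] MUL needs rd=2 wr=1: RD_PORT; after: ALU=0 MUL=2 MEM=1 BR=1, R=0, W=1
[3] MEM needs rd=1 wr=1: RD_PORT; after: ALU=0 MUL=2 MEM=1 BR=1, R=0, W=1
[4] BR needs rd=2 wr=0: RD_PORT; after: ALU=0 MUL=2 MEM=1 BR=1, R=0, W=1
[5] ALU needs rd=2 wr=1: FU; after: ALU=0 MUL=2 MEM=1 BR=1, R=0, W=1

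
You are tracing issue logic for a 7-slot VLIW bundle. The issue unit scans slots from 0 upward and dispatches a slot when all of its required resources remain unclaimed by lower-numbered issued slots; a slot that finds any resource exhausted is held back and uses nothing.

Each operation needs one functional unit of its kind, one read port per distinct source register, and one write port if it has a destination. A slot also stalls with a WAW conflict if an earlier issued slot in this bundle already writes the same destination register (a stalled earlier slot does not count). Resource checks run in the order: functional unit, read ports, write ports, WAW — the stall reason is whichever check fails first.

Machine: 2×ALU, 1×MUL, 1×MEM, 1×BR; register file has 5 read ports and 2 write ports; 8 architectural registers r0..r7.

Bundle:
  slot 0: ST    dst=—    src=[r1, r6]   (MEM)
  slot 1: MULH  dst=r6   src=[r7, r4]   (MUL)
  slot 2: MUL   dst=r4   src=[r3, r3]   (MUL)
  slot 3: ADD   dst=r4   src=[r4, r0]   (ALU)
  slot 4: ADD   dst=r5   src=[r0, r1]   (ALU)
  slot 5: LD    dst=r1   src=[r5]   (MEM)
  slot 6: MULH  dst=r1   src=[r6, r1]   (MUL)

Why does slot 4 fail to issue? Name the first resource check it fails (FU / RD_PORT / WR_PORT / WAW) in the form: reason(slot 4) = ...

reason(slot 4) = RD_PORT

(0) want 1×MEM +2rd +0wr — yes → AL2|MU1|ME0|BR1|rd3|wr2
(1) want 1×MUL +2rd +1wr — yes → AL2|MU0|ME0|BR1|rd1|wr1
(2) want 1×MUL +1rd +1wr — FU → AL2|MU0|ME0|BR1|rd1|wr1
(3) want 1×ALU +2rd +1wr — RD_PORT → AL2|MU0|ME0|BR1|rd1|wr1
(4) want 1×ALU +2rd +1wr — RD_PORT → AL2|MU0|ME0|BR1|rd1|wr1
(5) want 1×MEM +1rd +1wr — FU → AL2|MU0|ME0|BR1|rd1|wr1
(6) want 1×MUL +2rd +1wr — FU → AL2|MU0|ME0|BR1|rd1|wr1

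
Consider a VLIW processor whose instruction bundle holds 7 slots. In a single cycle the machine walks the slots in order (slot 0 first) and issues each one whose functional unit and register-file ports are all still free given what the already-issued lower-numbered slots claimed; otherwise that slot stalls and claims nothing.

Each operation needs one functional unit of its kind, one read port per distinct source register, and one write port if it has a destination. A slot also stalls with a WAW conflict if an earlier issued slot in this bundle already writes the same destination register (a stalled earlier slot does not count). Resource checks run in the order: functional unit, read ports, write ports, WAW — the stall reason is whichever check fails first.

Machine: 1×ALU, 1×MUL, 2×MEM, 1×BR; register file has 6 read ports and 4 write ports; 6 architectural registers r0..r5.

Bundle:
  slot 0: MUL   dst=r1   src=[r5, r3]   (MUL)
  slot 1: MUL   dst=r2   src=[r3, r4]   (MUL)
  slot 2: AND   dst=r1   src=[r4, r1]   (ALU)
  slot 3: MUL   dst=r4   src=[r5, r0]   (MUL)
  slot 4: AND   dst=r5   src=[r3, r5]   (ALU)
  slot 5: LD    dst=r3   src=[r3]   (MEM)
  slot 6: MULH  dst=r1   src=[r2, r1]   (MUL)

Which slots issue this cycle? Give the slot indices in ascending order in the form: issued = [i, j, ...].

issued = [0, 4, 5]

slot 0 (MUL): ISSUE — free A1,Mu0,Ld2,B1 rp4 wp3
slot 1 (MUL): stall FU — free A1,Mu0,Ld2,B1 rp4 wp3
slot 2 (ALU): stall WAW — free A1,Mu0,Ld2,B1 rp4 wp3
slot 3 (MUL): stall FU — free A1,Mu0,Ld2,B1 rp4 wp3
slot 4 (ALU): ISSUE — free A0,Mu0,Ld2,B1 rp2 wp2
slot 5 (MEM): ISSUE — free A0,Mu0,Ld1,B1 rp1 wp1
slot 6 (MUL): stall FU — free A0,Mu0,Ld1,B1 rp1 wp1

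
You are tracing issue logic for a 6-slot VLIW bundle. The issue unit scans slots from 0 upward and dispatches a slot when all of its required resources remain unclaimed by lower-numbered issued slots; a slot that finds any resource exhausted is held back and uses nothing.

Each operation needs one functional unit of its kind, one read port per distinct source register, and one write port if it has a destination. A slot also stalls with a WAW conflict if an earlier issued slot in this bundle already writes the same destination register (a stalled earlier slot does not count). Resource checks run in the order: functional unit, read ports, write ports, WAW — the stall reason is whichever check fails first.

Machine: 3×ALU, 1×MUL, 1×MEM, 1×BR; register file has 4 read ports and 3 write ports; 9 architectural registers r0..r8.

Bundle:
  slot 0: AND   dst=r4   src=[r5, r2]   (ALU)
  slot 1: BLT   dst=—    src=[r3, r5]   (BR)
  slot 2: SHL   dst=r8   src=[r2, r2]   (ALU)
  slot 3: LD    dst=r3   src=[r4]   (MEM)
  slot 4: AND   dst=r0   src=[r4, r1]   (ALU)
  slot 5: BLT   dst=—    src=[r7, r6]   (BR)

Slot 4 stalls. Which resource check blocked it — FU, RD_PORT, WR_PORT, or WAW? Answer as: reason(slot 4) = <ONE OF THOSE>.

[0] ALU needs rd=2 wr=1: ok; after: ALU=2 MUL=1 MEM=1 BR=1, R=2, W=2
[1] BR needs rd=2 wr=0: ok; after: ALU=2 MUL=1 MEM=1 BR=0, R=0, W=2
[2] ALU needs rd=1 wr=1: RD_PORT; after: ALU=2 MUL=1 MEM=1 BR=0, R=0, W=2
[3] MEM needs rd=1 wr=1: RD_PORT; after: ALU=2 MUL=1 MEM=1 BR=0, R=0, W=2
[4] ALU needs rd=2 wr=1: RD_PORT; after: ALU=2 MUL=1 MEM=1 BR=0, R=0, W=2
[5] BR needs rd=2 wr=0: FU; after: ALU=2 MUL=1 MEM=1 BR=0, R=0, W=2

reason(slot 4) = RD_PORT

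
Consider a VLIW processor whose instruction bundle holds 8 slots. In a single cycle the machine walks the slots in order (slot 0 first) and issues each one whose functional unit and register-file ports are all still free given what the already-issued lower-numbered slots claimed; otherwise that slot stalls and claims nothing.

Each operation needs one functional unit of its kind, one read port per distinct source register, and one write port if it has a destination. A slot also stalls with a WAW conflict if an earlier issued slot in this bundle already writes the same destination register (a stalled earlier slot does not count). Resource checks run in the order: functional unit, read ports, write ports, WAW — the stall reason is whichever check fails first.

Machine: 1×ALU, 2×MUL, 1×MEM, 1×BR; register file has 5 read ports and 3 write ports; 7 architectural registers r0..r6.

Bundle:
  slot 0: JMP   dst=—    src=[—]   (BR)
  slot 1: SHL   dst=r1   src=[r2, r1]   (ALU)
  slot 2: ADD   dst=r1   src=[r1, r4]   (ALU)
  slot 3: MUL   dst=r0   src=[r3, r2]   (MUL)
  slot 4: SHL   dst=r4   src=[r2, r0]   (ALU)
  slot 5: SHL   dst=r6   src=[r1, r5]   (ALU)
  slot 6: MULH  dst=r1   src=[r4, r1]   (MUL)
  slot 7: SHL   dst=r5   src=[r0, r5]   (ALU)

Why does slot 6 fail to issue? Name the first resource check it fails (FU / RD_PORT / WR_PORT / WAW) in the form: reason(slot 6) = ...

[0] BR needs rd=0 wr=0: ok; after: ALU=1 MUL=2 MEM=1 BR=0, R=5, W=3
[1] ALU needs rd=2 wr=1: ok; after: ALU=0 MUL=2 MEM=1 BR=0, R=3, W=2
[2] ALU needs rd=2 wr=1: FU; after: ALU=0 MUL=2 MEM=1 BR=0, R=3, W=2
[3] MUL needs rd=2 wr=1: ok; after: ALU=0 MUL=1 MEM=1 BR=0, R=1, W=1
[4] ALU needs rd=2 wr=1: FU; after: ALU=0 MUL=1 MEM=1 BR=0, R=1, W=1
[5] ALU needs rd=2 wr=1: FU; after: ALU=0 MUL=1 MEM=1 BR=0, R=1, W=1
[6] MUL needs rd=2 wr=1: RD_PORT; after: ALU=0 MUL=1 MEM=1 BR=0, R=1, W=1
[7] ALU needs rd=2 wr=1: FU; after: ALU=0 MUL=1 MEM=1 BR=0, R=1, W=1

reason(slot 6) = RD_PORT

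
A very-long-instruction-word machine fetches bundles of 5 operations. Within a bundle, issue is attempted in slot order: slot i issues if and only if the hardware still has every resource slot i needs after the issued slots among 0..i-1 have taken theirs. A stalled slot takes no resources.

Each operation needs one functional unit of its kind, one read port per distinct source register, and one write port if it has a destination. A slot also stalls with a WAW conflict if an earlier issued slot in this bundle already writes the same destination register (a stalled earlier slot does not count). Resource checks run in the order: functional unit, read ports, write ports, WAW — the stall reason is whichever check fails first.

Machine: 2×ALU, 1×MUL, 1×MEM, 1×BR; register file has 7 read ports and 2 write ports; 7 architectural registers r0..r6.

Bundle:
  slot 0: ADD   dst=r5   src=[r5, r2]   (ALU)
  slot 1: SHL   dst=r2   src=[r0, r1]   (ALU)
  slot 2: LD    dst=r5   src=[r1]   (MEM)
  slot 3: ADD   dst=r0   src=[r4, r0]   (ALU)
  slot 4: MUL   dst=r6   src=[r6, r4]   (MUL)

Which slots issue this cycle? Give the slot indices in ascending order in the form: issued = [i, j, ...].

issued = [0, 1]

slot 0 (ALU): ISSUE — free A1,Mu1,Ld1,B1 rp5 wp1
slot 1 (ALU): ISSUE — free A0,Mu1,Ld1,B1 rp3 wp0
slot 2 (MEM): stall WR_PORT — free A0,Mu1,Ld1,B1 rp3 wp0
slot 3 (ALU): stall FU — free A0,Mu1,Ld1,B1 rp3 wp0
slot 4 (MUL): stall WR_PORT — free A0,Mu1,Ld1,B1 rp3 wp0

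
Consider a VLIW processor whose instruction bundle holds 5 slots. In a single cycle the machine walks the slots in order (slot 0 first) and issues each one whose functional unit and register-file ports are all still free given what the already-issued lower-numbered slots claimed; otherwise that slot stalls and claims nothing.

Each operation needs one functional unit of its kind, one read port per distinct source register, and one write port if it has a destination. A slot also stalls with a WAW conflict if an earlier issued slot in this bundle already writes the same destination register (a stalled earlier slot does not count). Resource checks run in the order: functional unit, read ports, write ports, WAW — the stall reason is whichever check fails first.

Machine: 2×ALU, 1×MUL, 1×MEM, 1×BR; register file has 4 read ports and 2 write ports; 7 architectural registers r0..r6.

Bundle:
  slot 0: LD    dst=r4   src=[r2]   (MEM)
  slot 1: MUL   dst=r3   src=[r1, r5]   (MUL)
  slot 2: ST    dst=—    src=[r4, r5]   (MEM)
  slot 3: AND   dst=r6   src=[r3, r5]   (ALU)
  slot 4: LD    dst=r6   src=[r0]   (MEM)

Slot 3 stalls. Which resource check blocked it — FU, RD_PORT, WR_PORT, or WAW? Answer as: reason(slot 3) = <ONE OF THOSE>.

[0] MEM needs rd=1 wr=1: ok; after: ALU=2 MUL=1 MEM=0 BR=1, R=3, W=1
[1] MUL needs rd=2 wr=1: ok; after: ALU=2 MUL=0 MEM=0 BR=1, R=1, W=0
[2] MEM needs rd=2 wr=0: FU; after: ALU=2 MUL=0 MEM=0 BR=1, R=1, W=0
[3] ALU needs rd=2 wr=1: RD_PORT; after: ALU=2 MUL=0 MEM=0 BR=1, R=1, W=0
[4] MEM needs rd=1 wr=1: FU; after: ALU=2 MUL=0 MEM=0 BR=1, R=1, W=0

reason(slot 3) = RD_PORT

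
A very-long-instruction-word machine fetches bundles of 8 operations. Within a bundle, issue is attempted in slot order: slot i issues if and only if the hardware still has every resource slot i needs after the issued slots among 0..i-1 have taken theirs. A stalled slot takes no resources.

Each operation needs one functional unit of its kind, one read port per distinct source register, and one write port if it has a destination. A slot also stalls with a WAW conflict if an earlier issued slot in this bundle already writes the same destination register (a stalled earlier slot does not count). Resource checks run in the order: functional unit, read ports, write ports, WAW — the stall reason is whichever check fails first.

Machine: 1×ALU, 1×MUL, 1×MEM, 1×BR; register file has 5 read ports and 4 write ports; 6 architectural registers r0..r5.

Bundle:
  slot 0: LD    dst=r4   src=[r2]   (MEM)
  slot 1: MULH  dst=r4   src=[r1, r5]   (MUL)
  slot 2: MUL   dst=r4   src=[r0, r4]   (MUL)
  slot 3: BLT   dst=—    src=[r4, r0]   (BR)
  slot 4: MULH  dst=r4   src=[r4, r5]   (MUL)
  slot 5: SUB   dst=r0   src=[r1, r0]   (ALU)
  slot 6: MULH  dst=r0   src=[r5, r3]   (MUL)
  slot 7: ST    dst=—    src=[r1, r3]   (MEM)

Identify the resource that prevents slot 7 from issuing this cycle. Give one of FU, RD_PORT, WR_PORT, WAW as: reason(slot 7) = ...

reason(slot 7) = FU

[0] MEM needs rd=1 wr=1: ok; after: ALU=1 MUL=1 MEM=0 BR=1, R=4, W=3
[1] MUL needs rd=2 wr=1: WAW; after: ALU=1 MUL=1 MEM=0 BR=1, R=4, W=3
[2] MUL needs rd=2 wr=1: WAW; after: ALU=1 MUL=1 MEM=0 BR=1, R=4, W=3
[3] BR needs rd=2 wr=0: ok; after: ALU=1 MUL=1 MEM=0 BR=0, R=2, W=3
[4] MUL needs rd=2 wr=1: WAW; after: ALU=1 MUL=1 MEM=0 BR=0, R=2, W=3
[5] ALU needs rd=2 wr=1: ok; after: ALU=0 MUL=1 MEM=0 BR=0, R=0, W=2
[6] MUL needs rd=2 wr=1: RD_PORT; after: ALU=0 MUL=1 MEM=0 BR=0, R=0, W=2
[7] MEM needs rd=2 wr=0: FU; after: ALU=0 MUL=1 MEM=0 BR=0, R=0, W=2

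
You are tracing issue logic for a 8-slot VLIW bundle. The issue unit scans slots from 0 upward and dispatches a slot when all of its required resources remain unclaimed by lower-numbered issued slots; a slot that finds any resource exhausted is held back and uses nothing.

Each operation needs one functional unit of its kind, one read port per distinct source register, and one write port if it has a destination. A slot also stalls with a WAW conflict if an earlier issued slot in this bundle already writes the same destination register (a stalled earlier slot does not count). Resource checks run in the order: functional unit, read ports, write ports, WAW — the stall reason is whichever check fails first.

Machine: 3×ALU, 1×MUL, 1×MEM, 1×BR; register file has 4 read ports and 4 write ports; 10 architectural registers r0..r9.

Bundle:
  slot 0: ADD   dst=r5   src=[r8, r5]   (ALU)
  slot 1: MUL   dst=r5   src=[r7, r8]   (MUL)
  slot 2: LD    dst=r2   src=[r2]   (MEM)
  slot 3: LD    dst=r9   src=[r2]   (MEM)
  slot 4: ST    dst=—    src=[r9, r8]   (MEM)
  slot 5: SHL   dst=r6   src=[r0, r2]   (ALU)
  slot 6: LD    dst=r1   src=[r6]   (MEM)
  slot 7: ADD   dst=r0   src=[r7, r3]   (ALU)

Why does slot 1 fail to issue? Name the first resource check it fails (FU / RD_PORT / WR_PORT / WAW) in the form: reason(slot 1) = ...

#0 ALU src=r8,r5 dispatched  <A:2 Mu:1 Ld:1 B:1 rd:2 wr:3>
#1 MUL src=r7,r8 held:WAW  <A:2 Mu:1 Ld:1 B:1 rd:2 wr:3>
#2 MEM src=r2 dispatched  <A:2 Mu:1 Ld:0 B:1 rd:1 wr:2>
#3 MEM src=r2 held:FU  <A:2 Mu:1 Ld:0 B:1 rd:1 wr:2>
#4 MEM src=r9,r8 held:FU  <A:2 Mu:1 Ld:0 B:1 rd:1 wr:2>
#5 ALU src=r0,r2 held:RD_PORT  <A:2 Mu:1 Ld:0 B:1 rd:1 wr:2>
#6 MEM src=r6 held:FU  <A:2 Mu:1 Ld:0 B:1 rd:1 wr:2>
#7 ALU src=r7,r3 held:RD_PORT  <A:2 Mu:1 Ld:0 B:1 rd:1 wr:2>

reason(slot 1) = WAW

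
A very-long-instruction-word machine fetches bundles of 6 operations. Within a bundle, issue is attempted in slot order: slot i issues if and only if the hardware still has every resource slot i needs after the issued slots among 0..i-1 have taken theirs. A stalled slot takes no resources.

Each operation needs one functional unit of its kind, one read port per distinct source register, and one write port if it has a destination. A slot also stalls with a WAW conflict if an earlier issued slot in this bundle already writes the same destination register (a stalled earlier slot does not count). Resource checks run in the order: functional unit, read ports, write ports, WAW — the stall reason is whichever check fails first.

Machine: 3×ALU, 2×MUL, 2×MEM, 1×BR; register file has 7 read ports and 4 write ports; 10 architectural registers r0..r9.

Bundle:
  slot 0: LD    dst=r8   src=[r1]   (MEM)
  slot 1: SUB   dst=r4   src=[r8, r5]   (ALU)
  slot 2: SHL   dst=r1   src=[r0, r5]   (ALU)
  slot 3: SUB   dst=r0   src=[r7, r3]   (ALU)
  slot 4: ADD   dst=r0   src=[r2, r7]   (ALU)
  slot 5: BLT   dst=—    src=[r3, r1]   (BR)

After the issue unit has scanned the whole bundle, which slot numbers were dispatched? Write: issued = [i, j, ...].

issued = [0, 1, 2, 3]

[0] MEM needs rd=1 wr=1: ok; after: ALU=3 MUL=2 MEM=1 BR=1, R=6, W=3
[1] ALU needs rd=2 wr=1: ok; after: ALU=2 MUL=2 MEM=1 BR=1, R=4, W=2
[2] ALU needs rd=2 wr=1: ok; after: ALU=1 MUL=2 MEM=1 BR=1, R=2, W=1
[3] ALU needs rd=2 wr=1: ok; after: ALU=0 MUL=2 MEM=1 BR=1, R=0, W=0
[4] ALU needs rd=2 wr=1: FU; after: ALU=0 MUL=2 MEM=1 BR=1, R=0, W=0
[5] BR needs rd=2 wr=0: RD_PORT; after: ALU=0 MUL=2 MEM=1 BR=1, R=0, W=0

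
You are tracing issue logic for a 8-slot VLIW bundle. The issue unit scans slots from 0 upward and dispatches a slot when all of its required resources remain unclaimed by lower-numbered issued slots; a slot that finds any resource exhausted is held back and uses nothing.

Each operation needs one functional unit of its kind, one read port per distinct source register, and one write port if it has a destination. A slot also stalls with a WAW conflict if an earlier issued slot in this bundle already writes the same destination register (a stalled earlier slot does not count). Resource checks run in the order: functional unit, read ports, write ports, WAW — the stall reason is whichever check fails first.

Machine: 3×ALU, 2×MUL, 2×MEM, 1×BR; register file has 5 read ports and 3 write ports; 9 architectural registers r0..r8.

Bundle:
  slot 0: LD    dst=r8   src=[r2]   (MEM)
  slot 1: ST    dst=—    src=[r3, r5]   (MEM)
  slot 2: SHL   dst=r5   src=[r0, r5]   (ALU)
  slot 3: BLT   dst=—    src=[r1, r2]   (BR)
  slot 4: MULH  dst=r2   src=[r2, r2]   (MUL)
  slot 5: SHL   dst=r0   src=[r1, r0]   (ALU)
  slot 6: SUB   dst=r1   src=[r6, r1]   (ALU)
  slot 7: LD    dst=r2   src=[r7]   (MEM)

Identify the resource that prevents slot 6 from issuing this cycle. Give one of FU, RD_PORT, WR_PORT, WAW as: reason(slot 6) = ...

  0. MEM→r8 ⇒ go  {3A/2Mu/1Ld/1B | 4r 2w}
  1. MEM ⇒ go  {3A/2Mu/0Ld/1B | 2r 2w}
  2. ALU→r5 ⇒ go  {2A/2Mu/0Ld/1B | 0r 1w}
  3. BR ⇒ no(RD_PORT)  {2A/2Mu/0Ld/1B | 0r 1w}
  4. MUL→r2 ⇒ no(RD_PORT)  {2A/2Mu/0Ld/1B | 0r 1w}
  5. ALU→r0 ⇒ no(RD_PORT)  {2A/2Mu/0Ld/1B | 0r 1w}
  6. ALU→r1 ⇒ no(RD_PORT)  {2A/2Mu/0Ld/1B | 0r 1w}
  7. MEM→r2 ⇒ no(FU)  {2A/2Mu/0Ld/1B | 0r 1w}

reason(slot 6) = RD_PORT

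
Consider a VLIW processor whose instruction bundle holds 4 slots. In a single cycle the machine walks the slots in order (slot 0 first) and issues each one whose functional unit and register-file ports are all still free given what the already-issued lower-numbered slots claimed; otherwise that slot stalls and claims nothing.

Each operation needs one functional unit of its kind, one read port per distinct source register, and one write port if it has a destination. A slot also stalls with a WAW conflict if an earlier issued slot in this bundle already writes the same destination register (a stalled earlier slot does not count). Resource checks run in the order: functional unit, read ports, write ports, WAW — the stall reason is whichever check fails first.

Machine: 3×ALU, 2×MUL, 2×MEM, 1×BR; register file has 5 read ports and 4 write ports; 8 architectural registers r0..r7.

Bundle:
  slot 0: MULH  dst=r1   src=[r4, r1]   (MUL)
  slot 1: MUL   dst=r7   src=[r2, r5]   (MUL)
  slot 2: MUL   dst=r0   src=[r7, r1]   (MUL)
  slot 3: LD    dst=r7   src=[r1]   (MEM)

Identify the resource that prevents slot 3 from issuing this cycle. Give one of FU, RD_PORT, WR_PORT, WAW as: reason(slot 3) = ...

reason(slot 3) = WAW

(0) want 1×MUL +2rd +1wr — yes → AL3|MU1|ME2|BR1|rd3|wr3
(1) want 1×MUL +2rd +1wr — yes → AL3|MU0|ME2|BR1|rd1|wr2
(2) want 1×MUL +2rd +1wr — FU → AL3|MU0|ME2|BR1|rd1|wr2
(3) want 1×MEM +1rd +1wr — WAW → AL3|MU0|ME2|BR1|rd1|wr2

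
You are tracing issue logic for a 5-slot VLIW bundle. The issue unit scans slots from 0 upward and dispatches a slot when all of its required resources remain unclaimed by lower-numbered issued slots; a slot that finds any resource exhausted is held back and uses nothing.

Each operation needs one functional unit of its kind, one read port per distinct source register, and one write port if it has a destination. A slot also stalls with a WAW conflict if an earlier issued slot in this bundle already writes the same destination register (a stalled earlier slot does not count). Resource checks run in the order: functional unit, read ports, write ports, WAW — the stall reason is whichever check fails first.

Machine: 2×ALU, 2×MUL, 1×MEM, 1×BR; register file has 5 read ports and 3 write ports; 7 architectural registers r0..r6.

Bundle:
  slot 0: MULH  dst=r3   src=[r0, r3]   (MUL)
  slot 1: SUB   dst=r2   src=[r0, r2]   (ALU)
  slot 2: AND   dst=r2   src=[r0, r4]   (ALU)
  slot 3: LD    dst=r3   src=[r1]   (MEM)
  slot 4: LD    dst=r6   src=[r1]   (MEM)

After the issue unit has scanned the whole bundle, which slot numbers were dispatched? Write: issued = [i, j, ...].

issued = [0, 1, 4]

(0) want 1×MUL +2rd +1wr — yes → AL2|MU1|ME1|BR1|rd3|wr2
(1) want 1×ALU +2rd +1wr — yes → AL1|MU1|ME1|BR1|rd1|wr1
(2) want 1×ALU +2rd +1wr — RD_PORT → AL1|MU1|ME1|BR1|rd1|wr1
(3) want 1×MEM +1rd +1wr — WAW → AL1|MU1|ME1|BR1|rd1|wr1
(4) want 1×MEM +1rd +1wr — yes → AL1|MU1|ME0|BR1|rd0|wr0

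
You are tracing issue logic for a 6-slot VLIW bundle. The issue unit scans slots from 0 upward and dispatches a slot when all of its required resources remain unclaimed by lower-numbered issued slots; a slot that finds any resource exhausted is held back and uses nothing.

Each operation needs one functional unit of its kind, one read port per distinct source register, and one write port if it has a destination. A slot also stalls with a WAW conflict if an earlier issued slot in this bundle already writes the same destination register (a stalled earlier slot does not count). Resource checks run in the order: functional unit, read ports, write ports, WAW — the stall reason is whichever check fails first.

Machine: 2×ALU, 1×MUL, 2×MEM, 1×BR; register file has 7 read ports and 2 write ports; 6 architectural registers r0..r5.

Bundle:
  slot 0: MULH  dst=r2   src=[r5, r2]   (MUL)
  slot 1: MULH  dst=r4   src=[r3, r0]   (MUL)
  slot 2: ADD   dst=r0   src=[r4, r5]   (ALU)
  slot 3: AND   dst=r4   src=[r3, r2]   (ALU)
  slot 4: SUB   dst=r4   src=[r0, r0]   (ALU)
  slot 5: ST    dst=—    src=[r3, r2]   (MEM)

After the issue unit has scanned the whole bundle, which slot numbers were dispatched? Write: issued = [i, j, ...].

issued = [0, 2, 5]

[0] MUL needs rd=2 wr=1: ok; after: ALU=2 MUL=0 MEM=2 BR=1, R=5, W=1
[1] MUL needs rd=2 wr=1: FU; after: ALU=2 MUL=0 MEM=2 BR=1, R=5, W=1
[2] ALU needs rd=2 wr=1: ok; after: ALU=1 MUL=0 MEM=2 BR=1, R=3, W=0
[3] ALU needs rd=2 wr=1: WR_PORT; after: ALU=1 MUL=0 MEM=2 BR=1, R=3, W=0
[4] ALU needs rd=1 wr=1: WR_PORT; after: ALU=1 MUL=0 MEM=2 BR=1, R=3, W=0
[5] MEM needs rd=2 wr=0: ok; after: ALU=1 MUL=0 MEM=1 BR=1, R=1, W=0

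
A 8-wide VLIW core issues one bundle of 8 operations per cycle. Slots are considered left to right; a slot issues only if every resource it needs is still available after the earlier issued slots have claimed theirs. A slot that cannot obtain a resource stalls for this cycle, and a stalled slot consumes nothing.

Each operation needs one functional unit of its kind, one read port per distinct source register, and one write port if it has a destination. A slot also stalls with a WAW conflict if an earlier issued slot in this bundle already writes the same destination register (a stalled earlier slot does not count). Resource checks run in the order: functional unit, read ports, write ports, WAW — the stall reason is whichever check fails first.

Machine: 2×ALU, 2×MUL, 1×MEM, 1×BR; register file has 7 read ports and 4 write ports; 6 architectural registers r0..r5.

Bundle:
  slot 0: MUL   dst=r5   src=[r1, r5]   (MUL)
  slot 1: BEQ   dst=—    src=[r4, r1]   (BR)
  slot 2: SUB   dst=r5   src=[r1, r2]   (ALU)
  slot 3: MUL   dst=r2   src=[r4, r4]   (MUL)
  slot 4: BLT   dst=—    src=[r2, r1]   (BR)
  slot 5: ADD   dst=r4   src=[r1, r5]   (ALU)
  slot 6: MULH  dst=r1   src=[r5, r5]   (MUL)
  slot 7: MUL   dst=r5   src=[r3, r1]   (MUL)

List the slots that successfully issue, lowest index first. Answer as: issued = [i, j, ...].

issued = [0, 1, 3, 5]

#0 MUL src=r1,r5 dispatched  <A:2 Mu:1 Ld:1 B:1 rd:5 wr:3>
#1 BR src=r4,r1 dispatched  <A:2 Mu:1 Ld:1 B:0 rd:3 wr:3>
#2 ALU src=r1,r2 held:WAW  <A:2 Mu:1 Ld:1 B:0 rd:3 wr:3>
#3 MUL src=r4,r4 dispatched  <A:2 Mu:0 Ld:1 B:0 rd:2 wr:2>
#4 BR src=r2,r1 held:FU  <A:2 Mu:0 Ld:1 B:0 rd:2 wr:2>
#5 ALU src=r1,r5 dispatched  <A:1 Mu:0 Ld:1 B:0 rd:0 wr:1>
#6 MUL src=r5,r5 held:FU  <A:1 Mu:0 Ld:1 B:0 rd:0 wr:1>
#7 MUL src=r3,r1 held:FU  <A:1 Mu:0 Ld:1 B:0 rd:0 wr:1>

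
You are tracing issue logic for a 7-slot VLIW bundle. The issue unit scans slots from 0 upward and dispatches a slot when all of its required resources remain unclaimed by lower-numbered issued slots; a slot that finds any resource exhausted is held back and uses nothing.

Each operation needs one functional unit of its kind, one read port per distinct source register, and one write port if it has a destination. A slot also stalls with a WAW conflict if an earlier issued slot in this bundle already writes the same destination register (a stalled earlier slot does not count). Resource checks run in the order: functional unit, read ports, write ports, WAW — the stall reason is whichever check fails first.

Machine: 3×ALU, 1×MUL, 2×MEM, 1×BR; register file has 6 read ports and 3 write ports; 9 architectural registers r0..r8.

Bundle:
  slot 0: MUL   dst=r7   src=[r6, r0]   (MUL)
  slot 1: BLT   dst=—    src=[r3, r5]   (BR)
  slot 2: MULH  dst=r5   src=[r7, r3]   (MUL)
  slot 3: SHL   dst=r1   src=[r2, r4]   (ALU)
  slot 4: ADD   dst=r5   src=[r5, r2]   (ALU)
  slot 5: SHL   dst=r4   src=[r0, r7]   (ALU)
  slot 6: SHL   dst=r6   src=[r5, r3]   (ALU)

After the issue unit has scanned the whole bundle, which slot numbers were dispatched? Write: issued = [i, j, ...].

(0) want 1×MUL +2rd +1wr — yes → AL3|MU0|ME2|BR1|rd4|wr2
(1) want 1×BR +2rd +0wr — yes → AL3|MU0|ME2|BR0|rd2|wr2
(2) want 1×MUL +2rd +1wr — FU → AL3|MU0|ME2|BR0|rd2|wr2
(3) want 1×ALU +2rd +1wr — yes → AL2|MU0|ME2|BR0|rd0|wr1
(4) want 1×ALU +2rd +1wr — RD_PORT → AL2|MU0|ME2|BR0|rd0|wr1
(5) want 1×ALU +2rd +1wr — RD_PORT → AL2|MU0|ME2|BR0|rd0|wr1
(6) want 1×ALU +2rd +1wr — RD_PORT → AL2|MU0|ME2|BR0|rd0|wr1

issued = [0, 1, 3]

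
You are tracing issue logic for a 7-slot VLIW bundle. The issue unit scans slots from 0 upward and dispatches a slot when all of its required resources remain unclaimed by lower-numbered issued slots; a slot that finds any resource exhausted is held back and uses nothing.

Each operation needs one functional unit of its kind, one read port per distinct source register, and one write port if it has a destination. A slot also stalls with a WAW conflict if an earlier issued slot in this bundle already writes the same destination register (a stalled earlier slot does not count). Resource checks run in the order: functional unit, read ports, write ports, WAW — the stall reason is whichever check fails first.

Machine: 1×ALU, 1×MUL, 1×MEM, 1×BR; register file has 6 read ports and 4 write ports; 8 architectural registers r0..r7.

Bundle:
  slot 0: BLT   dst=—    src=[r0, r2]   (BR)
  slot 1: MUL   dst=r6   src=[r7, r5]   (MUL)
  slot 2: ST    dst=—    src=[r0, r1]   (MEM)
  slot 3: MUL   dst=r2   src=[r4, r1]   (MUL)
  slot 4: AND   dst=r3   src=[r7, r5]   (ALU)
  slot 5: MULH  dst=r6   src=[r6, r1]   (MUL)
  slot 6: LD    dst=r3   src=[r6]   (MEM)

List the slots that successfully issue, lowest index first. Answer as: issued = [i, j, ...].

(0) want 1×BR +2rd +0wr — yes → AL1|MU1|ME1|BR0|rd4|wr4
(1) want 1×MUL +2rd +1wr — yes → AL1|MU0|ME1|BR0|rd2|wr3
(2) want 1×MEM +2rd +0wr — yes → AL1|MU0|ME0|BR0|rd0|wr3
(3) want 1×MUL +2rd +1wr — FU → AL1|MU0|ME0|BR0|rd0|wr3
(4) want 1×ALU +2rd +1wr — RD_PORT → AL1|MU0|ME0|BR0|rd0|wr3
(5) want 1×MUL +2rd +1wr — FU → AL1|MU0|ME0|BR0|rd0|wr3
(6) want 1×MEM +1rd +1wr — FU → AL1|MU0|ME0|BR0|rd0|wr3

issued = [0, 1, 2]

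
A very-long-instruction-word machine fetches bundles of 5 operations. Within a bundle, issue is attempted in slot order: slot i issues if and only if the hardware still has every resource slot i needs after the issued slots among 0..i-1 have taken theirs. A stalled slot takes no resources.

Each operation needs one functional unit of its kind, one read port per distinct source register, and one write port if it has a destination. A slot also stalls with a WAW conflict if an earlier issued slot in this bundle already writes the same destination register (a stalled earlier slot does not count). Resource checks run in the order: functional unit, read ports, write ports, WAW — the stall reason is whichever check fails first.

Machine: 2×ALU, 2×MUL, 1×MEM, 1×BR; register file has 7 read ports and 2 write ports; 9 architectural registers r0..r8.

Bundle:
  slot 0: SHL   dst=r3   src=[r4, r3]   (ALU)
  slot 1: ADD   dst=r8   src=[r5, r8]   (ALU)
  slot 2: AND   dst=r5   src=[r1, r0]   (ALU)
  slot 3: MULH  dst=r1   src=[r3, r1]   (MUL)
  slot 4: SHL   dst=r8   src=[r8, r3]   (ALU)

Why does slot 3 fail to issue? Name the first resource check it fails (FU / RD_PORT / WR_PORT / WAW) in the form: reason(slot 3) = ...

#0 ALU src=r4,r3 dispatched  <A:1 Mu:2 Ld:1 B:1 rd:5 wr:1>
#1 ALU src=r5,r8 dispatched  <A:0 Mu:2 Ld:1 B:1 rd:3 wr:0>
#2 ALU src=r1,r0 held:FU  <A:0 Mu:2 Ld:1 B:1 rd:3 wr:0>
#3 MUL src=r3,r1 held:WR_PORT  <A:0 Mu:2 Ld:1 B:1 rd:3 wr:0>
#4 ALU src=r8,r3 held:FU  <A:0 Mu:2 Ld:1 B:1 rd:3 wr:0>

reason(slot 3) = WR_PORT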